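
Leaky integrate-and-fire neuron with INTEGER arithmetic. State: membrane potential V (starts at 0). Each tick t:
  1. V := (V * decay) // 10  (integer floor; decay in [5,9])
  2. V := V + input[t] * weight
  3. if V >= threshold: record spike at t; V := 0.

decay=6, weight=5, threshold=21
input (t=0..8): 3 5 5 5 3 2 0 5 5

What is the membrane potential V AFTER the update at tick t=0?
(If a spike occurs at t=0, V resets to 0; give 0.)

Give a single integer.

Answer: 15

Derivation:
t=0: input=3 -> V=15
t=1: input=5 -> V=0 FIRE
t=2: input=5 -> V=0 FIRE
t=3: input=5 -> V=0 FIRE
t=4: input=3 -> V=15
t=5: input=2 -> V=19
t=6: input=0 -> V=11
t=7: input=5 -> V=0 FIRE
t=8: input=5 -> V=0 FIRE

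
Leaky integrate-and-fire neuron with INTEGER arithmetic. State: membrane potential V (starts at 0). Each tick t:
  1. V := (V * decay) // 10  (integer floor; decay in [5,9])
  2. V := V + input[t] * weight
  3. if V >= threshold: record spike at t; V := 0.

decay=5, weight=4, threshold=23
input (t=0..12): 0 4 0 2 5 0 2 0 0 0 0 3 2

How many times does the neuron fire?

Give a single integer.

Answer: 1

Derivation:
t=0: input=0 -> V=0
t=1: input=4 -> V=16
t=2: input=0 -> V=8
t=3: input=2 -> V=12
t=4: input=5 -> V=0 FIRE
t=5: input=0 -> V=0
t=6: input=2 -> V=8
t=7: input=0 -> V=4
t=8: input=0 -> V=2
t=9: input=0 -> V=1
t=10: input=0 -> V=0
t=11: input=3 -> V=12
t=12: input=2 -> V=14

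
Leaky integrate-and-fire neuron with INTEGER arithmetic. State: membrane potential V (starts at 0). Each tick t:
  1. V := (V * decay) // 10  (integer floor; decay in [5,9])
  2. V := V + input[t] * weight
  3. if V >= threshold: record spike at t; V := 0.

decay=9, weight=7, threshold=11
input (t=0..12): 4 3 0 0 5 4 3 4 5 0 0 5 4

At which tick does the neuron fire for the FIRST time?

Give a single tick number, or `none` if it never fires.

Answer: 0

Derivation:
t=0: input=4 -> V=0 FIRE
t=1: input=3 -> V=0 FIRE
t=2: input=0 -> V=0
t=3: input=0 -> V=0
t=4: input=5 -> V=0 FIRE
t=5: input=4 -> V=0 FIRE
t=6: input=3 -> V=0 FIRE
t=7: input=4 -> V=0 FIRE
t=8: input=5 -> V=0 FIRE
t=9: input=0 -> V=0
t=10: input=0 -> V=0
t=11: input=5 -> V=0 FIRE
t=12: input=4 -> V=0 FIRE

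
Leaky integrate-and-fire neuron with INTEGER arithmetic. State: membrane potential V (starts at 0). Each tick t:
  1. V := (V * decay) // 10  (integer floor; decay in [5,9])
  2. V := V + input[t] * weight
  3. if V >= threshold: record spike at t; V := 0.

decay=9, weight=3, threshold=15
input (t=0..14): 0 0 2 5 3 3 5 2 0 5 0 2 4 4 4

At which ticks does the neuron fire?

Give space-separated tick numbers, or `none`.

t=0: input=0 -> V=0
t=1: input=0 -> V=0
t=2: input=2 -> V=6
t=3: input=5 -> V=0 FIRE
t=4: input=3 -> V=9
t=5: input=3 -> V=0 FIRE
t=6: input=5 -> V=0 FIRE
t=7: input=2 -> V=6
t=8: input=0 -> V=5
t=9: input=5 -> V=0 FIRE
t=10: input=0 -> V=0
t=11: input=2 -> V=6
t=12: input=4 -> V=0 FIRE
t=13: input=4 -> V=12
t=14: input=4 -> V=0 FIRE

Answer: 3 5 6 9 12 14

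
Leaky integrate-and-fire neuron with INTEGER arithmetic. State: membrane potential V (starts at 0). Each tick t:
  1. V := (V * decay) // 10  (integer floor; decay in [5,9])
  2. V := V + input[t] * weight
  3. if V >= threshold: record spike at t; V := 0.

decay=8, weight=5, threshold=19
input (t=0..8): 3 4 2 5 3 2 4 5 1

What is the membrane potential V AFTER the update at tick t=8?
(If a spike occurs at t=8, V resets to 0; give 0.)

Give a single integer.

Answer: 5

Derivation:
t=0: input=3 -> V=15
t=1: input=4 -> V=0 FIRE
t=2: input=2 -> V=10
t=3: input=5 -> V=0 FIRE
t=4: input=3 -> V=15
t=5: input=2 -> V=0 FIRE
t=6: input=4 -> V=0 FIRE
t=7: input=5 -> V=0 FIRE
t=8: input=1 -> V=5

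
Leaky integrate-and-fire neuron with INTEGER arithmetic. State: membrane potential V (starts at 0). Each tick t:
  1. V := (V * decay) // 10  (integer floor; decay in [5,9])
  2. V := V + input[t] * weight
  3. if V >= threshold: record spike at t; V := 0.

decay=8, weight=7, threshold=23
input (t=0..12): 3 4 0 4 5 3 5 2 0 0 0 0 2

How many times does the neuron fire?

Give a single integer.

Answer: 4

Derivation:
t=0: input=3 -> V=21
t=1: input=4 -> V=0 FIRE
t=2: input=0 -> V=0
t=3: input=4 -> V=0 FIRE
t=4: input=5 -> V=0 FIRE
t=5: input=3 -> V=21
t=6: input=5 -> V=0 FIRE
t=7: input=2 -> V=14
t=8: input=0 -> V=11
t=9: input=0 -> V=8
t=10: input=0 -> V=6
t=11: input=0 -> V=4
t=12: input=2 -> V=17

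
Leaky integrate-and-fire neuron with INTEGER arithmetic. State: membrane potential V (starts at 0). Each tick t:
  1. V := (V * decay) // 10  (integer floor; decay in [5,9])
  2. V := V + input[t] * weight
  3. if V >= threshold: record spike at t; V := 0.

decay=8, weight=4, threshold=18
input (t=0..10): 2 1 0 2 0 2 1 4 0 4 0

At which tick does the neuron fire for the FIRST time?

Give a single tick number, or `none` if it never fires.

Answer: 7

Derivation:
t=0: input=2 -> V=8
t=1: input=1 -> V=10
t=2: input=0 -> V=8
t=3: input=2 -> V=14
t=4: input=0 -> V=11
t=5: input=2 -> V=16
t=6: input=1 -> V=16
t=7: input=4 -> V=0 FIRE
t=8: input=0 -> V=0
t=9: input=4 -> V=16
t=10: input=0 -> V=12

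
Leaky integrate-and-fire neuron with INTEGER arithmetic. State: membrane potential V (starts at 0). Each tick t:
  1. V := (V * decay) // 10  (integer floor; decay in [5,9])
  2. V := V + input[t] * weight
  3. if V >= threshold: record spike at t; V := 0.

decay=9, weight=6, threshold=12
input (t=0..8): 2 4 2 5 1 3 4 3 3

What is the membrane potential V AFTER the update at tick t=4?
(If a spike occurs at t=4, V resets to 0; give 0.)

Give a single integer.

Answer: 6

Derivation:
t=0: input=2 -> V=0 FIRE
t=1: input=4 -> V=0 FIRE
t=2: input=2 -> V=0 FIRE
t=3: input=5 -> V=0 FIRE
t=4: input=1 -> V=6
t=5: input=3 -> V=0 FIRE
t=6: input=4 -> V=0 FIRE
t=7: input=3 -> V=0 FIRE
t=8: input=3 -> V=0 FIRE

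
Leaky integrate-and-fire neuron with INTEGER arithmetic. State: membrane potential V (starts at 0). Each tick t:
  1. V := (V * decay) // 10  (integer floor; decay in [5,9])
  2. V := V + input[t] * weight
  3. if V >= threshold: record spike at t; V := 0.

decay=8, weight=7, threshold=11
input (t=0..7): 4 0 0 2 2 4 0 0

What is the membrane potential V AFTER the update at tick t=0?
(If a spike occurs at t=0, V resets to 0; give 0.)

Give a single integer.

t=0: input=4 -> V=0 FIRE
t=1: input=0 -> V=0
t=2: input=0 -> V=0
t=3: input=2 -> V=0 FIRE
t=4: input=2 -> V=0 FIRE
t=5: input=4 -> V=0 FIRE
t=6: input=0 -> V=0
t=7: input=0 -> V=0

Answer: 0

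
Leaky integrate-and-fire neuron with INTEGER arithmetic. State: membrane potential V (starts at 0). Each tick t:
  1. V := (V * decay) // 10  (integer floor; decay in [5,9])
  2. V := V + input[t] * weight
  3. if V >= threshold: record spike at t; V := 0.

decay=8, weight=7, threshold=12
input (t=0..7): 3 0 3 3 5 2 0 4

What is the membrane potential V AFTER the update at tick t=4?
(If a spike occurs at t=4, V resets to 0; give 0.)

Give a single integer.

Answer: 0

Derivation:
t=0: input=3 -> V=0 FIRE
t=1: input=0 -> V=0
t=2: input=3 -> V=0 FIRE
t=3: input=3 -> V=0 FIRE
t=4: input=5 -> V=0 FIRE
t=5: input=2 -> V=0 FIRE
t=6: input=0 -> V=0
t=7: input=4 -> V=0 FIRE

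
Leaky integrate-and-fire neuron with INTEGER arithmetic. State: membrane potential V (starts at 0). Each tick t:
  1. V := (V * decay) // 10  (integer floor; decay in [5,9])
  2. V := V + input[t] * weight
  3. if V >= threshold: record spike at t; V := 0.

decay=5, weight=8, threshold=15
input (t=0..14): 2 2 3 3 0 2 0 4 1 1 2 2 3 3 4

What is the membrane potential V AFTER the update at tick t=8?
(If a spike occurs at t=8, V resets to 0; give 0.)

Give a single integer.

Answer: 8

Derivation:
t=0: input=2 -> V=0 FIRE
t=1: input=2 -> V=0 FIRE
t=2: input=3 -> V=0 FIRE
t=3: input=3 -> V=0 FIRE
t=4: input=0 -> V=0
t=5: input=2 -> V=0 FIRE
t=6: input=0 -> V=0
t=7: input=4 -> V=0 FIRE
t=8: input=1 -> V=8
t=9: input=1 -> V=12
t=10: input=2 -> V=0 FIRE
t=11: input=2 -> V=0 FIRE
t=12: input=3 -> V=0 FIRE
t=13: input=3 -> V=0 FIRE
t=14: input=4 -> V=0 FIRE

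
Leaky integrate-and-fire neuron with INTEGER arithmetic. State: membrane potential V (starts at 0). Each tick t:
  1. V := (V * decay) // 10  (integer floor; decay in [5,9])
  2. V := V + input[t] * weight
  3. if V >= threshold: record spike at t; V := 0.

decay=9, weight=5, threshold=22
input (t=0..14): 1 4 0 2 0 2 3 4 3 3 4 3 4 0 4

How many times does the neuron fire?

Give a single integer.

Answer: 5

Derivation:
t=0: input=1 -> V=5
t=1: input=4 -> V=0 FIRE
t=2: input=0 -> V=0
t=3: input=2 -> V=10
t=4: input=0 -> V=9
t=5: input=2 -> V=18
t=6: input=3 -> V=0 FIRE
t=7: input=4 -> V=20
t=8: input=3 -> V=0 FIRE
t=9: input=3 -> V=15
t=10: input=4 -> V=0 FIRE
t=11: input=3 -> V=15
t=12: input=4 -> V=0 FIRE
t=13: input=0 -> V=0
t=14: input=4 -> V=20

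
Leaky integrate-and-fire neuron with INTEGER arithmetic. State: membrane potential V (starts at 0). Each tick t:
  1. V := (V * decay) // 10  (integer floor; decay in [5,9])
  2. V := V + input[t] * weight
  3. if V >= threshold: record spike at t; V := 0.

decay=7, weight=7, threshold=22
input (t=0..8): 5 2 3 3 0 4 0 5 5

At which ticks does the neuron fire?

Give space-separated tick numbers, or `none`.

t=0: input=5 -> V=0 FIRE
t=1: input=2 -> V=14
t=2: input=3 -> V=0 FIRE
t=3: input=3 -> V=21
t=4: input=0 -> V=14
t=5: input=4 -> V=0 FIRE
t=6: input=0 -> V=0
t=7: input=5 -> V=0 FIRE
t=8: input=5 -> V=0 FIRE

Answer: 0 2 5 7 8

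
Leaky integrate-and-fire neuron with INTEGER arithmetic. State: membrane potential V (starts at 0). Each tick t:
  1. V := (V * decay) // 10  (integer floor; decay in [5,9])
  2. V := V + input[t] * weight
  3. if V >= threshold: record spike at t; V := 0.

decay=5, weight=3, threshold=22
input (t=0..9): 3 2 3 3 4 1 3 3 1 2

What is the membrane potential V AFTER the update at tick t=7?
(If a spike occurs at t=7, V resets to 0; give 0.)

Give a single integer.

t=0: input=3 -> V=9
t=1: input=2 -> V=10
t=2: input=3 -> V=14
t=3: input=3 -> V=16
t=4: input=4 -> V=20
t=5: input=1 -> V=13
t=6: input=3 -> V=15
t=7: input=3 -> V=16
t=8: input=1 -> V=11
t=9: input=2 -> V=11

Answer: 16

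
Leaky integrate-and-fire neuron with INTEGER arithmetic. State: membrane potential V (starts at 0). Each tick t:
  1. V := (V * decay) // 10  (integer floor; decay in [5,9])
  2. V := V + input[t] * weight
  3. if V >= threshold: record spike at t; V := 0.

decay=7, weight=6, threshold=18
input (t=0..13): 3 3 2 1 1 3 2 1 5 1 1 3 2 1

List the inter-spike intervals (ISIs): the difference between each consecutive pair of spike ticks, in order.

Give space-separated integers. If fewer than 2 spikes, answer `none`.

Answer: 1 4 3 3

Derivation:
t=0: input=3 -> V=0 FIRE
t=1: input=3 -> V=0 FIRE
t=2: input=2 -> V=12
t=3: input=1 -> V=14
t=4: input=1 -> V=15
t=5: input=3 -> V=0 FIRE
t=6: input=2 -> V=12
t=7: input=1 -> V=14
t=8: input=5 -> V=0 FIRE
t=9: input=1 -> V=6
t=10: input=1 -> V=10
t=11: input=3 -> V=0 FIRE
t=12: input=2 -> V=12
t=13: input=1 -> V=14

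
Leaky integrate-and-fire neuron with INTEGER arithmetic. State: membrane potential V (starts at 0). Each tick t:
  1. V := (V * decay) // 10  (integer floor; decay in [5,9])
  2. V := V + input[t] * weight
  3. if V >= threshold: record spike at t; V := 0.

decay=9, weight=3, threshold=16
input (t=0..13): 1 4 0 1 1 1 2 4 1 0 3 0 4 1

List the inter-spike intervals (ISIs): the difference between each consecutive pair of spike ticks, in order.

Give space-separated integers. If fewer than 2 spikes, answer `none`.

t=0: input=1 -> V=3
t=1: input=4 -> V=14
t=2: input=0 -> V=12
t=3: input=1 -> V=13
t=4: input=1 -> V=14
t=5: input=1 -> V=15
t=6: input=2 -> V=0 FIRE
t=7: input=4 -> V=12
t=8: input=1 -> V=13
t=9: input=0 -> V=11
t=10: input=3 -> V=0 FIRE
t=11: input=0 -> V=0
t=12: input=4 -> V=12
t=13: input=1 -> V=13

Answer: 4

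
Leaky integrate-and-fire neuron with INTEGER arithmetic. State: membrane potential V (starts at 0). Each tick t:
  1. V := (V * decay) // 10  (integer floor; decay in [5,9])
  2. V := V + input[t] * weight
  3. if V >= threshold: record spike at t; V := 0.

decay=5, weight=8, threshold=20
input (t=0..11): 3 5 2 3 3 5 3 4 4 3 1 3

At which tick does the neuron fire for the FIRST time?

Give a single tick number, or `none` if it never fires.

t=0: input=3 -> V=0 FIRE
t=1: input=5 -> V=0 FIRE
t=2: input=2 -> V=16
t=3: input=3 -> V=0 FIRE
t=4: input=3 -> V=0 FIRE
t=5: input=5 -> V=0 FIRE
t=6: input=3 -> V=0 FIRE
t=7: input=4 -> V=0 FIRE
t=8: input=4 -> V=0 FIRE
t=9: input=3 -> V=0 FIRE
t=10: input=1 -> V=8
t=11: input=3 -> V=0 FIRE

Answer: 0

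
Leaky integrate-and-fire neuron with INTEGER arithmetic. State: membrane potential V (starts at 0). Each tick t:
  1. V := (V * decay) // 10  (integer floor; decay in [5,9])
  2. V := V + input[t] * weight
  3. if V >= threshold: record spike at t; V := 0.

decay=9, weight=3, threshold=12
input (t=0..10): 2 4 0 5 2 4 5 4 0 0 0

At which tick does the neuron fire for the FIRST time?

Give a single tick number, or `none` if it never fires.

Answer: 1

Derivation:
t=0: input=2 -> V=6
t=1: input=4 -> V=0 FIRE
t=2: input=0 -> V=0
t=3: input=5 -> V=0 FIRE
t=4: input=2 -> V=6
t=5: input=4 -> V=0 FIRE
t=6: input=5 -> V=0 FIRE
t=7: input=4 -> V=0 FIRE
t=8: input=0 -> V=0
t=9: input=0 -> V=0
t=10: input=0 -> V=0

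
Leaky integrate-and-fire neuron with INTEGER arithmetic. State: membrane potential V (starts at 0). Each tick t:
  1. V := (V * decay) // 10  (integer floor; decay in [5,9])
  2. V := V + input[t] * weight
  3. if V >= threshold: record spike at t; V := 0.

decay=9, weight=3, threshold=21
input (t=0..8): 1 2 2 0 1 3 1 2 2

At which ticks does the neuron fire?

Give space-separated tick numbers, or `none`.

Answer: 7

Derivation:
t=0: input=1 -> V=3
t=1: input=2 -> V=8
t=2: input=2 -> V=13
t=3: input=0 -> V=11
t=4: input=1 -> V=12
t=5: input=3 -> V=19
t=6: input=1 -> V=20
t=7: input=2 -> V=0 FIRE
t=8: input=2 -> V=6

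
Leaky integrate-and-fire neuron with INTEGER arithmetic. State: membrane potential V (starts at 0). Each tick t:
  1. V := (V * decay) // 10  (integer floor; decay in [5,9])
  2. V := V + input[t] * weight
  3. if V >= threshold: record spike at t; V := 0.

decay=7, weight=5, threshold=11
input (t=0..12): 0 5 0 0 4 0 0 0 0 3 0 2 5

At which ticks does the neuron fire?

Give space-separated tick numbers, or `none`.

t=0: input=0 -> V=0
t=1: input=5 -> V=0 FIRE
t=2: input=0 -> V=0
t=3: input=0 -> V=0
t=4: input=4 -> V=0 FIRE
t=5: input=0 -> V=0
t=6: input=0 -> V=0
t=7: input=0 -> V=0
t=8: input=0 -> V=0
t=9: input=3 -> V=0 FIRE
t=10: input=0 -> V=0
t=11: input=2 -> V=10
t=12: input=5 -> V=0 FIRE

Answer: 1 4 9 12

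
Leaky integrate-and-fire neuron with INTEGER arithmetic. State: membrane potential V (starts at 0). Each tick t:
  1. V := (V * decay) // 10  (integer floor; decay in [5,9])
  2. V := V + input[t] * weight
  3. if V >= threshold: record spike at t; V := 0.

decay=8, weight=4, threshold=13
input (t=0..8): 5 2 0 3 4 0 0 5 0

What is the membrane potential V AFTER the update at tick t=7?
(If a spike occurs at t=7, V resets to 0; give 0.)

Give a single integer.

Answer: 0

Derivation:
t=0: input=5 -> V=0 FIRE
t=1: input=2 -> V=8
t=2: input=0 -> V=6
t=3: input=3 -> V=0 FIRE
t=4: input=4 -> V=0 FIRE
t=5: input=0 -> V=0
t=6: input=0 -> V=0
t=7: input=5 -> V=0 FIRE
t=8: input=0 -> V=0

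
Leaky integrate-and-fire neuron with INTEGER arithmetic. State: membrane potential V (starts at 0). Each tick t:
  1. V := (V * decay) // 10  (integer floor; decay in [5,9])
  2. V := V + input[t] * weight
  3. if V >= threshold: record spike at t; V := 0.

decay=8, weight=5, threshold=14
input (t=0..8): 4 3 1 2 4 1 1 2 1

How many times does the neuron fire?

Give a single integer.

t=0: input=4 -> V=0 FIRE
t=1: input=3 -> V=0 FIRE
t=2: input=1 -> V=5
t=3: input=2 -> V=0 FIRE
t=4: input=4 -> V=0 FIRE
t=5: input=1 -> V=5
t=6: input=1 -> V=9
t=7: input=2 -> V=0 FIRE
t=8: input=1 -> V=5

Answer: 5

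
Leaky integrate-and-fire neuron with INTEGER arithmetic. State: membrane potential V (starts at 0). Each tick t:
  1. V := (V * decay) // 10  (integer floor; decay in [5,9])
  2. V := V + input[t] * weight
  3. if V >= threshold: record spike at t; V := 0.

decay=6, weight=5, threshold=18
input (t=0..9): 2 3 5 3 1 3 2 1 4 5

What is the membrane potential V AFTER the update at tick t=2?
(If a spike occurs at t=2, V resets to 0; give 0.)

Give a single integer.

Answer: 0

Derivation:
t=0: input=2 -> V=10
t=1: input=3 -> V=0 FIRE
t=2: input=5 -> V=0 FIRE
t=3: input=3 -> V=15
t=4: input=1 -> V=14
t=5: input=3 -> V=0 FIRE
t=6: input=2 -> V=10
t=7: input=1 -> V=11
t=8: input=4 -> V=0 FIRE
t=9: input=5 -> V=0 FIRE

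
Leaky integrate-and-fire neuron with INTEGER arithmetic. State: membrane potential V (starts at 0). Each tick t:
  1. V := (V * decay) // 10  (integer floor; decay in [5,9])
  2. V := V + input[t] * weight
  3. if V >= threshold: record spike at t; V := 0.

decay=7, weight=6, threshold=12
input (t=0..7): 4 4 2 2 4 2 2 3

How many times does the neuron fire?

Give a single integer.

t=0: input=4 -> V=0 FIRE
t=1: input=4 -> V=0 FIRE
t=2: input=2 -> V=0 FIRE
t=3: input=2 -> V=0 FIRE
t=4: input=4 -> V=0 FIRE
t=5: input=2 -> V=0 FIRE
t=6: input=2 -> V=0 FIRE
t=7: input=3 -> V=0 FIRE

Answer: 8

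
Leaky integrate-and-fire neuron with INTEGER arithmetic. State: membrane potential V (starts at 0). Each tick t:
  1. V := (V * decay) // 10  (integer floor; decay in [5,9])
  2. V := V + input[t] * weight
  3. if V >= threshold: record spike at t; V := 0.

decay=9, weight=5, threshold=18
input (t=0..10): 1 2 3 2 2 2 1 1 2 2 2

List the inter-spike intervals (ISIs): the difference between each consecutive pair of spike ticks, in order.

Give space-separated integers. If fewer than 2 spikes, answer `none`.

t=0: input=1 -> V=5
t=1: input=2 -> V=14
t=2: input=3 -> V=0 FIRE
t=3: input=2 -> V=10
t=4: input=2 -> V=0 FIRE
t=5: input=2 -> V=10
t=6: input=1 -> V=14
t=7: input=1 -> V=17
t=8: input=2 -> V=0 FIRE
t=9: input=2 -> V=10
t=10: input=2 -> V=0 FIRE

Answer: 2 4 2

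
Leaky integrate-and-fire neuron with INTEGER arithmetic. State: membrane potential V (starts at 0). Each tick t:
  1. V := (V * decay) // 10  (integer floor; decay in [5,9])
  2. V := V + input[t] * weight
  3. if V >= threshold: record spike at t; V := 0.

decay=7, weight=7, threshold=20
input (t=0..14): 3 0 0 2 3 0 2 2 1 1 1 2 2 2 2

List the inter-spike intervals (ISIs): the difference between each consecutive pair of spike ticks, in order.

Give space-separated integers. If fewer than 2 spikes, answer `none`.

Answer: 4 3 4 2

Derivation:
t=0: input=3 -> V=0 FIRE
t=1: input=0 -> V=0
t=2: input=0 -> V=0
t=3: input=2 -> V=14
t=4: input=3 -> V=0 FIRE
t=5: input=0 -> V=0
t=6: input=2 -> V=14
t=7: input=2 -> V=0 FIRE
t=8: input=1 -> V=7
t=9: input=1 -> V=11
t=10: input=1 -> V=14
t=11: input=2 -> V=0 FIRE
t=12: input=2 -> V=14
t=13: input=2 -> V=0 FIRE
t=14: input=2 -> V=14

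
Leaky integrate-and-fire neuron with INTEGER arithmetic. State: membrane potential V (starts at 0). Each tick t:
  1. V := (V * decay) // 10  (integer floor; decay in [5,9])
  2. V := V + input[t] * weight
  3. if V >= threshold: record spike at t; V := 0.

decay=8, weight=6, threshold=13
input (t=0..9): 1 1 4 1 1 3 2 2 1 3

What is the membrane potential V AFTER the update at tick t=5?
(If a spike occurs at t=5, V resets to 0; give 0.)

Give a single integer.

Answer: 0

Derivation:
t=0: input=1 -> V=6
t=1: input=1 -> V=10
t=2: input=4 -> V=0 FIRE
t=3: input=1 -> V=6
t=4: input=1 -> V=10
t=5: input=3 -> V=0 FIRE
t=6: input=2 -> V=12
t=7: input=2 -> V=0 FIRE
t=8: input=1 -> V=6
t=9: input=3 -> V=0 FIRE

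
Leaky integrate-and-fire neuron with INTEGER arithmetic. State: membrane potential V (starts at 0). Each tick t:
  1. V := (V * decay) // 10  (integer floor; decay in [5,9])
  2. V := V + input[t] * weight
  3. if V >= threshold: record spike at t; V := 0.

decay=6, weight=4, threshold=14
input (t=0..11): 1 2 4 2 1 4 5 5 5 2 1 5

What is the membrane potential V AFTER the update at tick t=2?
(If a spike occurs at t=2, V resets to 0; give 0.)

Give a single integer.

Answer: 0

Derivation:
t=0: input=1 -> V=4
t=1: input=2 -> V=10
t=2: input=4 -> V=0 FIRE
t=3: input=2 -> V=8
t=4: input=1 -> V=8
t=5: input=4 -> V=0 FIRE
t=6: input=5 -> V=0 FIRE
t=7: input=5 -> V=0 FIRE
t=8: input=5 -> V=0 FIRE
t=9: input=2 -> V=8
t=10: input=1 -> V=8
t=11: input=5 -> V=0 FIRE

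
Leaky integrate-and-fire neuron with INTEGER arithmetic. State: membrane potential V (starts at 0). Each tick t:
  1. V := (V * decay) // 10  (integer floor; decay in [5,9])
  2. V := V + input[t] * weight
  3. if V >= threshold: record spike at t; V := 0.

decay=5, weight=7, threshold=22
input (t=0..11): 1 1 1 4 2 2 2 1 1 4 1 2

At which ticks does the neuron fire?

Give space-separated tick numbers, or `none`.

t=0: input=1 -> V=7
t=1: input=1 -> V=10
t=2: input=1 -> V=12
t=3: input=4 -> V=0 FIRE
t=4: input=2 -> V=14
t=5: input=2 -> V=21
t=6: input=2 -> V=0 FIRE
t=7: input=1 -> V=7
t=8: input=1 -> V=10
t=9: input=4 -> V=0 FIRE
t=10: input=1 -> V=7
t=11: input=2 -> V=17

Answer: 3 6 9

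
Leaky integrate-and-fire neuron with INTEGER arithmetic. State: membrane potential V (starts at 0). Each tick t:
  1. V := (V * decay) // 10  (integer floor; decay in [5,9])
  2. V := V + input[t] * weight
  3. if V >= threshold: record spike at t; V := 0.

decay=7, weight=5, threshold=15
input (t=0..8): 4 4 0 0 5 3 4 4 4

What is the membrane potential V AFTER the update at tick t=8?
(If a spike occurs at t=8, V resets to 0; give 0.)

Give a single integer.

t=0: input=4 -> V=0 FIRE
t=1: input=4 -> V=0 FIRE
t=2: input=0 -> V=0
t=3: input=0 -> V=0
t=4: input=5 -> V=0 FIRE
t=5: input=3 -> V=0 FIRE
t=6: input=4 -> V=0 FIRE
t=7: input=4 -> V=0 FIRE
t=8: input=4 -> V=0 FIRE

Answer: 0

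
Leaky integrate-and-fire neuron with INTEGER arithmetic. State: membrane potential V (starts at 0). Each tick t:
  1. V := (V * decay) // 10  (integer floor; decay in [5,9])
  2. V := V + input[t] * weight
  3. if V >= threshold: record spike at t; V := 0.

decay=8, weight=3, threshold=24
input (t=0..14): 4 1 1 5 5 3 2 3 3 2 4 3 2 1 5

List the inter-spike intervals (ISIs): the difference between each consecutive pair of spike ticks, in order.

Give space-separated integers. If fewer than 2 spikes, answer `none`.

Answer: 4 4

Derivation:
t=0: input=4 -> V=12
t=1: input=1 -> V=12
t=2: input=1 -> V=12
t=3: input=5 -> V=0 FIRE
t=4: input=5 -> V=15
t=5: input=3 -> V=21
t=6: input=2 -> V=22
t=7: input=3 -> V=0 FIRE
t=8: input=3 -> V=9
t=9: input=2 -> V=13
t=10: input=4 -> V=22
t=11: input=3 -> V=0 FIRE
t=12: input=2 -> V=6
t=13: input=1 -> V=7
t=14: input=5 -> V=20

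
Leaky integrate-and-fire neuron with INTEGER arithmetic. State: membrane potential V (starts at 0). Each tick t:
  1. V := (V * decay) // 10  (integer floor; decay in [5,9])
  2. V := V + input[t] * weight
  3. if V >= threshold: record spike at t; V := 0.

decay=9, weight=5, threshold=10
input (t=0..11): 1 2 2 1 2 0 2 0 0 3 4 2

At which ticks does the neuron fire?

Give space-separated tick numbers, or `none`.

t=0: input=1 -> V=5
t=1: input=2 -> V=0 FIRE
t=2: input=2 -> V=0 FIRE
t=3: input=1 -> V=5
t=4: input=2 -> V=0 FIRE
t=5: input=0 -> V=0
t=6: input=2 -> V=0 FIRE
t=7: input=0 -> V=0
t=8: input=0 -> V=0
t=9: input=3 -> V=0 FIRE
t=10: input=4 -> V=0 FIRE
t=11: input=2 -> V=0 FIRE

Answer: 1 2 4 6 9 10 11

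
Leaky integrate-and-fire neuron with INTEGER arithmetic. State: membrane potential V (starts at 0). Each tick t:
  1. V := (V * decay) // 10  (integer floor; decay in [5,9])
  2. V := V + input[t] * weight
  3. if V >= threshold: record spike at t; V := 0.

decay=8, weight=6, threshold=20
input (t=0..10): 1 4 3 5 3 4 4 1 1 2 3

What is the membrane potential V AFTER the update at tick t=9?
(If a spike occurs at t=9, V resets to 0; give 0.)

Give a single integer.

Answer: 0

Derivation:
t=0: input=1 -> V=6
t=1: input=4 -> V=0 FIRE
t=2: input=3 -> V=18
t=3: input=5 -> V=0 FIRE
t=4: input=3 -> V=18
t=5: input=4 -> V=0 FIRE
t=6: input=4 -> V=0 FIRE
t=7: input=1 -> V=6
t=8: input=1 -> V=10
t=9: input=2 -> V=0 FIRE
t=10: input=3 -> V=18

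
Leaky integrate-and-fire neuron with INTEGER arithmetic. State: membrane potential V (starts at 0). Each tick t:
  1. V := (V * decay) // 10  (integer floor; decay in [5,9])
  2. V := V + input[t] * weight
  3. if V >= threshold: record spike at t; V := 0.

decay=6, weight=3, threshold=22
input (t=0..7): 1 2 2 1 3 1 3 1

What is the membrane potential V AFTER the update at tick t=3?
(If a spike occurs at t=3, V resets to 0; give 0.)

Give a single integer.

t=0: input=1 -> V=3
t=1: input=2 -> V=7
t=2: input=2 -> V=10
t=3: input=1 -> V=9
t=4: input=3 -> V=14
t=5: input=1 -> V=11
t=6: input=3 -> V=15
t=7: input=1 -> V=12

Answer: 9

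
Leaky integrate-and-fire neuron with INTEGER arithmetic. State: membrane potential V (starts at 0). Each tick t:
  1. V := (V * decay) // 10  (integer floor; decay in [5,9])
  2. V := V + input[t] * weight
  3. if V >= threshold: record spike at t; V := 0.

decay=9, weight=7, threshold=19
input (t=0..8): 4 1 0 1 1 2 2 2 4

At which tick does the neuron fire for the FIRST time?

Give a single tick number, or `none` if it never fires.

Answer: 0

Derivation:
t=0: input=4 -> V=0 FIRE
t=1: input=1 -> V=7
t=2: input=0 -> V=6
t=3: input=1 -> V=12
t=4: input=1 -> V=17
t=5: input=2 -> V=0 FIRE
t=6: input=2 -> V=14
t=7: input=2 -> V=0 FIRE
t=8: input=4 -> V=0 FIRE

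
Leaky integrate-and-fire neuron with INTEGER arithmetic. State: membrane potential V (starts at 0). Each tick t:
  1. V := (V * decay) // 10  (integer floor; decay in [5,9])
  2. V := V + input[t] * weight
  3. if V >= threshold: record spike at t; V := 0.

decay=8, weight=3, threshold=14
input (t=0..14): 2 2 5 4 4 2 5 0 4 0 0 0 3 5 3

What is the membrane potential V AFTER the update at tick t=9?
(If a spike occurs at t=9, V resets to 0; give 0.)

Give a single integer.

t=0: input=2 -> V=6
t=1: input=2 -> V=10
t=2: input=5 -> V=0 FIRE
t=3: input=4 -> V=12
t=4: input=4 -> V=0 FIRE
t=5: input=2 -> V=6
t=6: input=5 -> V=0 FIRE
t=7: input=0 -> V=0
t=8: input=4 -> V=12
t=9: input=0 -> V=9
t=10: input=0 -> V=7
t=11: input=0 -> V=5
t=12: input=3 -> V=13
t=13: input=5 -> V=0 FIRE
t=14: input=3 -> V=9

Answer: 9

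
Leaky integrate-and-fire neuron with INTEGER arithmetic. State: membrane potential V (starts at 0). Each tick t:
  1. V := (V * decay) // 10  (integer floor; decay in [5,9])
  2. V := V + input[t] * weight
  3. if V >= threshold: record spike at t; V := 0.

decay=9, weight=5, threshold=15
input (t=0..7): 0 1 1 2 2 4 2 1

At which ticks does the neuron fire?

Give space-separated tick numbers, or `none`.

t=0: input=0 -> V=0
t=1: input=1 -> V=5
t=2: input=1 -> V=9
t=3: input=2 -> V=0 FIRE
t=4: input=2 -> V=10
t=5: input=4 -> V=0 FIRE
t=6: input=2 -> V=10
t=7: input=1 -> V=14

Answer: 3 5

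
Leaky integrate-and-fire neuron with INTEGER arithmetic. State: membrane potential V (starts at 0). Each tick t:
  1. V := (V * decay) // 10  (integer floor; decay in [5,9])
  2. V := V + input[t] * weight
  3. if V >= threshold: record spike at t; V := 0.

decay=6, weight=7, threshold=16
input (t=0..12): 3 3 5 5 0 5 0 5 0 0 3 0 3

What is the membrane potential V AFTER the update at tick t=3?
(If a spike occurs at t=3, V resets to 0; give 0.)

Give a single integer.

Answer: 0

Derivation:
t=0: input=3 -> V=0 FIRE
t=1: input=3 -> V=0 FIRE
t=2: input=5 -> V=0 FIRE
t=3: input=5 -> V=0 FIRE
t=4: input=0 -> V=0
t=5: input=5 -> V=0 FIRE
t=6: input=0 -> V=0
t=7: input=5 -> V=0 FIRE
t=8: input=0 -> V=0
t=9: input=0 -> V=0
t=10: input=3 -> V=0 FIRE
t=11: input=0 -> V=0
t=12: input=3 -> V=0 FIRE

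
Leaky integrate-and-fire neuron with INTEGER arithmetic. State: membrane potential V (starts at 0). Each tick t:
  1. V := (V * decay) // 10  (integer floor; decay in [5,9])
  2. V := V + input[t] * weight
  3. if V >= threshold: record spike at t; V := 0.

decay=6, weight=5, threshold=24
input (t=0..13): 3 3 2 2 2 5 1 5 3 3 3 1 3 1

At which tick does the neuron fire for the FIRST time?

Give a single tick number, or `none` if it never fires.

t=0: input=3 -> V=15
t=1: input=3 -> V=0 FIRE
t=2: input=2 -> V=10
t=3: input=2 -> V=16
t=4: input=2 -> V=19
t=5: input=5 -> V=0 FIRE
t=6: input=1 -> V=5
t=7: input=5 -> V=0 FIRE
t=8: input=3 -> V=15
t=9: input=3 -> V=0 FIRE
t=10: input=3 -> V=15
t=11: input=1 -> V=14
t=12: input=3 -> V=23
t=13: input=1 -> V=18

Answer: 1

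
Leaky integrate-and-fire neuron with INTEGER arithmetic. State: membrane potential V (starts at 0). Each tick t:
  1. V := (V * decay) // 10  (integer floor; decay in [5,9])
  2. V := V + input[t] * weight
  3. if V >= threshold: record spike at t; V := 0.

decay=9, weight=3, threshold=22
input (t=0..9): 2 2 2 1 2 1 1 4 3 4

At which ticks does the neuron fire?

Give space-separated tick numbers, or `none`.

t=0: input=2 -> V=6
t=1: input=2 -> V=11
t=2: input=2 -> V=15
t=3: input=1 -> V=16
t=4: input=2 -> V=20
t=5: input=1 -> V=21
t=6: input=1 -> V=21
t=7: input=4 -> V=0 FIRE
t=8: input=3 -> V=9
t=9: input=4 -> V=20

Answer: 7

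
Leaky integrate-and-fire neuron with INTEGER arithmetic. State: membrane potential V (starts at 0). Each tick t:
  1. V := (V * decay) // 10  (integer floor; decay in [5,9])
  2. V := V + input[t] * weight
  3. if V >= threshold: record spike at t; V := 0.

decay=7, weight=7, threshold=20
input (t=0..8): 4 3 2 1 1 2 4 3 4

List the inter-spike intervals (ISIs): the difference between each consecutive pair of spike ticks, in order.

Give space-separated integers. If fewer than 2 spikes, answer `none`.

Answer: 1 4 1 1 1

Derivation:
t=0: input=4 -> V=0 FIRE
t=1: input=3 -> V=0 FIRE
t=2: input=2 -> V=14
t=3: input=1 -> V=16
t=4: input=1 -> V=18
t=5: input=2 -> V=0 FIRE
t=6: input=4 -> V=0 FIRE
t=7: input=3 -> V=0 FIRE
t=8: input=4 -> V=0 FIRE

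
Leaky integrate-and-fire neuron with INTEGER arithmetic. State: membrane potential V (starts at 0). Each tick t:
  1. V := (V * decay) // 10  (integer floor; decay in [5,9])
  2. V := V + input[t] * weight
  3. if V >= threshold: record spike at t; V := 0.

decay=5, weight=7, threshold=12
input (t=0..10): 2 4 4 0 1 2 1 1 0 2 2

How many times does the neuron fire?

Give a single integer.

t=0: input=2 -> V=0 FIRE
t=1: input=4 -> V=0 FIRE
t=2: input=4 -> V=0 FIRE
t=3: input=0 -> V=0
t=4: input=1 -> V=7
t=5: input=2 -> V=0 FIRE
t=6: input=1 -> V=7
t=7: input=1 -> V=10
t=8: input=0 -> V=5
t=9: input=2 -> V=0 FIRE
t=10: input=2 -> V=0 FIRE

Answer: 6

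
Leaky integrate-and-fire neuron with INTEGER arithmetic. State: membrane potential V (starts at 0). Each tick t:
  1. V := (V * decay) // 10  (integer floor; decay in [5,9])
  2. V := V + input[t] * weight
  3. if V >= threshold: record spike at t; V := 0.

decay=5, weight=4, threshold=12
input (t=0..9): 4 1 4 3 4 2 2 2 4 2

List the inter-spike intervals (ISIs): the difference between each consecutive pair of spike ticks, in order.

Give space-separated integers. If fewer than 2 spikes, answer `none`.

Answer: 2 1 1 2 2

Derivation:
t=0: input=4 -> V=0 FIRE
t=1: input=1 -> V=4
t=2: input=4 -> V=0 FIRE
t=3: input=3 -> V=0 FIRE
t=4: input=4 -> V=0 FIRE
t=5: input=2 -> V=8
t=6: input=2 -> V=0 FIRE
t=7: input=2 -> V=8
t=8: input=4 -> V=0 FIRE
t=9: input=2 -> V=8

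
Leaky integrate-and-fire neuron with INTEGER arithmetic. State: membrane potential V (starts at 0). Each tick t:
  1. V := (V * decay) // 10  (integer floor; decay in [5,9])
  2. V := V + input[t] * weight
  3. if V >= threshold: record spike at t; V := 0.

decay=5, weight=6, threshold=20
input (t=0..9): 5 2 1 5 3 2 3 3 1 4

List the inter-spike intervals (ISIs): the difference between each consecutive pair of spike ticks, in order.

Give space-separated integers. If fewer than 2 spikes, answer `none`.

Answer: 3 2 2 2

Derivation:
t=0: input=5 -> V=0 FIRE
t=1: input=2 -> V=12
t=2: input=1 -> V=12
t=3: input=5 -> V=0 FIRE
t=4: input=3 -> V=18
t=5: input=2 -> V=0 FIRE
t=6: input=3 -> V=18
t=7: input=3 -> V=0 FIRE
t=8: input=1 -> V=6
t=9: input=4 -> V=0 FIRE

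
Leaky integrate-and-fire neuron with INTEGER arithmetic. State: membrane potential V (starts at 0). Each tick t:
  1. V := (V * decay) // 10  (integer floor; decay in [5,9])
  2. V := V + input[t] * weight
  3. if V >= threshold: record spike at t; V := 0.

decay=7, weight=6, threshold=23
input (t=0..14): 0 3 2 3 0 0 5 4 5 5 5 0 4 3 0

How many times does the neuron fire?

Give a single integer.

t=0: input=0 -> V=0
t=1: input=3 -> V=18
t=2: input=2 -> V=0 FIRE
t=3: input=3 -> V=18
t=4: input=0 -> V=12
t=5: input=0 -> V=8
t=6: input=5 -> V=0 FIRE
t=7: input=4 -> V=0 FIRE
t=8: input=5 -> V=0 FIRE
t=9: input=5 -> V=0 FIRE
t=10: input=5 -> V=0 FIRE
t=11: input=0 -> V=0
t=12: input=4 -> V=0 FIRE
t=13: input=3 -> V=18
t=14: input=0 -> V=12

Answer: 7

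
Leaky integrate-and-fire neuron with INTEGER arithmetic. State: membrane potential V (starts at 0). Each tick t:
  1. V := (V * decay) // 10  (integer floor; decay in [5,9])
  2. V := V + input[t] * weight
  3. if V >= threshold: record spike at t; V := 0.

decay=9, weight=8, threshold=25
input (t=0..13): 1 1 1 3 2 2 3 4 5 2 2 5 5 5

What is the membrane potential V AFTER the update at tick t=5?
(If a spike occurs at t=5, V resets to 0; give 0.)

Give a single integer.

t=0: input=1 -> V=8
t=1: input=1 -> V=15
t=2: input=1 -> V=21
t=3: input=3 -> V=0 FIRE
t=4: input=2 -> V=16
t=5: input=2 -> V=0 FIRE
t=6: input=3 -> V=24
t=7: input=4 -> V=0 FIRE
t=8: input=5 -> V=0 FIRE
t=9: input=2 -> V=16
t=10: input=2 -> V=0 FIRE
t=11: input=5 -> V=0 FIRE
t=12: input=5 -> V=0 FIRE
t=13: input=5 -> V=0 FIRE

Answer: 0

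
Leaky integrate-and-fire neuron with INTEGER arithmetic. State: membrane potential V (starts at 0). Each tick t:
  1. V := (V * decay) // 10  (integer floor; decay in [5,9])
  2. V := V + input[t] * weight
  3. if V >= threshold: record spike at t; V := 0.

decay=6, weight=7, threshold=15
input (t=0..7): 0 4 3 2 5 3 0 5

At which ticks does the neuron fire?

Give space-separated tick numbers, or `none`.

Answer: 1 2 4 5 7

Derivation:
t=0: input=0 -> V=0
t=1: input=4 -> V=0 FIRE
t=2: input=3 -> V=0 FIRE
t=3: input=2 -> V=14
t=4: input=5 -> V=0 FIRE
t=5: input=3 -> V=0 FIRE
t=6: input=0 -> V=0
t=7: input=5 -> V=0 FIRE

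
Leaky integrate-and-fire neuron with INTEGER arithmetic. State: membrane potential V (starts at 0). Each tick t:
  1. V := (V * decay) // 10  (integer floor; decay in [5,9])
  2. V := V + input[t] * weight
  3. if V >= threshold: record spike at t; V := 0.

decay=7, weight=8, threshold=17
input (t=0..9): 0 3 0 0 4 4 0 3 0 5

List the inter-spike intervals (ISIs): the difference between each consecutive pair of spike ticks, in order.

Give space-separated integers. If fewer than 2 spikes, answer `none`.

Answer: 3 1 2 2

Derivation:
t=0: input=0 -> V=0
t=1: input=3 -> V=0 FIRE
t=2: input=0 -> V=0
t=3: input=0 -> V=0
t=4: input=4 -> V=0 FIRE
t=5: input=4 -> V=0 FIRE
t=6: input=0 -> V=0
t=7: input=3 -> V=0 FIRE
t=8: input=0 -> V=0
t=9: input=5 -> V=0 FIRE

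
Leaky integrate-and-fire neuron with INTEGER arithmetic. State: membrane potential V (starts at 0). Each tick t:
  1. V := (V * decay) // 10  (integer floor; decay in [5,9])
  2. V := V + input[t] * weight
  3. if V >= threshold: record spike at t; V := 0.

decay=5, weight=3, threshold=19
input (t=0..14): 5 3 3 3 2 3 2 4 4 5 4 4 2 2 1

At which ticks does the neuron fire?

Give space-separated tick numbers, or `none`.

Answer: 7 9

Derivation:
t=0: input=5 -> V=15
t=1: input=3 -> V=16
t=2: input=3 -> V=17
t=3: input=3 -> V=17
t=4: input=2 -> V=14
t=5: input=3 -> V=16
t=6: input=2 -> V=14
t=7: input=4 -> V=0 FIRE
t=8: input=4 -> V=12
t=9: input=5 -> V=0 FIRE
t=10: input=4 -> V=12
t=11: input=4 -> V=18
t=12: input=2 -> V=15
t=13: input=2 -> V=13
t=14: input=1 -> V=9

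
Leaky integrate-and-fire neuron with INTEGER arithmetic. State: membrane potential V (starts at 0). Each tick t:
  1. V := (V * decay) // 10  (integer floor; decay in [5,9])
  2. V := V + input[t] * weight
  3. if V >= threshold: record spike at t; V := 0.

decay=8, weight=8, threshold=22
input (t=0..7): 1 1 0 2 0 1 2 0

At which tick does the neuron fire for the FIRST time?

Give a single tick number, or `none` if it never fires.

Answer: 3

Derivation:
t=0: input=1 -> V=8
t=1: input=1 -> V=14
t=2: input=0 -> V=11
t=3: input=2 -> V=0 FIRE
t=4: input=0 -> V=0
t=5: input=1 -> V=8
t=6: input=2 -> V=0 FIRE
t=7: input=0 -> V=0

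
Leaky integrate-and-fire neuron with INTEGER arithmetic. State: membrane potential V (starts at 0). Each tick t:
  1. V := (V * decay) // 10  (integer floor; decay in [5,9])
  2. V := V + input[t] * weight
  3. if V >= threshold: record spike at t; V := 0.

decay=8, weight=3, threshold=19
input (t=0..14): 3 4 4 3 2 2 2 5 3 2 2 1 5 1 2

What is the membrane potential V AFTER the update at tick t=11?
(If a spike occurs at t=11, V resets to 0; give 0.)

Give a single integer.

t=0: input=3 -> V=9
t=1: input=4 -> V=0 FIRE
t=2: input=4 -> V=12
t=3: input=3 -> V=18
t=4: input=2 -> V=0 FIRE
t=5: input=2 -> V=6
t=6: input=2 -> V=10
t=7: input=5 -> V=0 FIRE
t=8: input=3 -> V=9
t=9: input=2 -> V=13
t=10: input=2 -> V=16
t=11: input=1 -> V=15
t=12: input=5 -> V=0 FIRE
t=13: input=1 -> V=3
t=14: input=2 -> V=8

Answer: 15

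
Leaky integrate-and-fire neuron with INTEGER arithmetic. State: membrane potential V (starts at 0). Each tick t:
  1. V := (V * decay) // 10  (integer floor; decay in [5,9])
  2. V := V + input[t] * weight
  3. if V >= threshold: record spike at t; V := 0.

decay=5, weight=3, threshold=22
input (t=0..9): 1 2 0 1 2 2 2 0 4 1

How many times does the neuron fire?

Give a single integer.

Answer: 0

Derivation:
t=0: input=1 -> V=3
t=1: input=2 -> V=7
t=2: input=0 -> V=3
t=3: input=1 -> V=4
t=4: input=2 -> V=8
t=5: input=2 -> V=10
t=6: input=2 -> V=11
t=7: input=0 -> V=5
t=8: input=4 -> V=14
t=9: input=1 -> V=10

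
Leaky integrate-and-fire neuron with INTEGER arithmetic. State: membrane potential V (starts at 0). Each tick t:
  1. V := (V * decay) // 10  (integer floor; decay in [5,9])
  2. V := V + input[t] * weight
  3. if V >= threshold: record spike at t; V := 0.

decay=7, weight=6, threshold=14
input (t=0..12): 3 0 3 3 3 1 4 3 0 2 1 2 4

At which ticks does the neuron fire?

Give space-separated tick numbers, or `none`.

Answer: 0 2 3 4 6 7 10 12

Derivation:
t=0: input=3 -> V=0 FIRE
t=1: input=0 -> V=0
t=2: input=3 -> V=0 FIRE
t=3: input=3 -> V=0 FIRE
t=4: input=3 -> V=0 FIRE
t=5: input=1 -> V=6
t=6: input=4 -> V=0 FIRE
t=7: input=3 -> V=0 FIRE
t=8: input=0 -> V=0
t=9: input=2 -> V=12
t=10: input=1 -> V=0 FIRE
t=11: input=2 -> V=12
t=12: input=4 -> V=0 FIRE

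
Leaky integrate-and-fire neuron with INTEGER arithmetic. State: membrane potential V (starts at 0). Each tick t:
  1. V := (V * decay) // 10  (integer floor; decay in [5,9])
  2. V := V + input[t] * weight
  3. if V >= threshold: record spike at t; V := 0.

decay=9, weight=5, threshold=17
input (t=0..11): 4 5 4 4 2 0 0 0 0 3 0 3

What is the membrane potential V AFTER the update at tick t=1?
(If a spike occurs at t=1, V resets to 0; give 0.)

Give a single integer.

Answer: 0

Derivation:
t=0: input=4 -> V=0 FIRE
t=1: input=5 -> V=0 FIRE
t=2: input=4 -> V=0 FIRE
t=3: input=4 -> V=0 FIRE
t=4: input=2 -> V=10
t=5: input=0 -> V=9
t=6: input=0 -> V=8
t=7: input=0 -> V=7
t=8: input=0 -> V=6
t=9: input=3 -> V=0 FIRE
t=10: input=0 -> V=0
t=11: input=3 -> V=15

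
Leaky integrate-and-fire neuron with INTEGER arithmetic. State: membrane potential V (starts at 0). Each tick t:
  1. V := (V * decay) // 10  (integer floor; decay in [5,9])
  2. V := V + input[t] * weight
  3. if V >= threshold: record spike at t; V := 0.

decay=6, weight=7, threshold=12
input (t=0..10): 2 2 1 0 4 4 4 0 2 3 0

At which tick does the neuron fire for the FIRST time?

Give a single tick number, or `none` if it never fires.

t=0: input=2 -> V=0 FIRE
t=1: input=2 -> V=0 FIRE
t=2: input=1 -> V=7
t=3: input=0 -> V=4
t=4: input=4 -> V=0 FIRE
t=5: input=4 -> V=0 FIRE
t=6: input=4 -> V=0 FIRE
t=7: input=0 -> V=0
t=8: input=2 -> V=0 FIRE
t=9: input=3 -> V=0 FIRE
t=10: input=0 -> V=0

Answer: 0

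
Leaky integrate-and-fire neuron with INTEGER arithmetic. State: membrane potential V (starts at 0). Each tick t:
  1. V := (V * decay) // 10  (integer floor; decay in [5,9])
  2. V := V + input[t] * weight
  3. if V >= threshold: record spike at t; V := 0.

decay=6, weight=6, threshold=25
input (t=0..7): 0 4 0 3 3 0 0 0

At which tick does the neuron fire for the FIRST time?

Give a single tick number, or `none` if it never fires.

t=0: input=0 -> V=0
t=1: input=4 -> V=24
t=2: input=0 -> V=14
t=3: input=3 -> V=0 FIRE
t=4: input=3 -> V=18
t=5: input=0 -> V=10
t=6: input=0 -> V=6
t=7: input=0 -> V=3

Answer: 3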